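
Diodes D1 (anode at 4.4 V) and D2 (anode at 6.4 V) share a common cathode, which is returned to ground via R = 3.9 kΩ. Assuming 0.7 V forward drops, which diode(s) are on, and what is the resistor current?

Only D2 conducts; I_R ≈ 1.5 mA

Assume both conduct. Then node N would need to be at both 4.4−0.7 = 3.7 V and 6.4−0.7 = 5.7 V, which is impossible.
Assume only D2 conducts: V_N = 6.4 − 0.7 = 5.7 V, so I_R = 5.7/3.9 = 1.46 mA.
Check D1: its anode-to-cathode voltage is 4.4 − 5.7 = -1.3 V < 0.7 V, so it is off. The assumption is consistent.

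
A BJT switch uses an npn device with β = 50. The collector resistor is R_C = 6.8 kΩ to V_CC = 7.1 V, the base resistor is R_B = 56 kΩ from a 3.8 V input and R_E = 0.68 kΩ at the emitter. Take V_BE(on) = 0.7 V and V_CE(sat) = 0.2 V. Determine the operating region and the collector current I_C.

Assume active: I_B = (3.8 − 0.7)/(56 + 51×0.68) = 0.0342 mA, I_C = β·I_B = 1.71 mA.
Then V_CE = 7.1 − 1.71×6.8 − 1.74×0.68 = -5.71 V < 0.2 V — the active assumption fails.
Re-solve with V_CE = 0.2 V. KCL at the emitter: V_E/R_E = (V_BB−0.7−V_E)/R_B + (V_CC−0.2−V_E)/R_C, giving V_E = 0.654 V.
I_C = (V_CC − 0.2 − V_E)/R_C = (6.9 − 0.654)/6.8 = 0.918 mA.
Check: I_B = (3.1 − 0.654)/56 = 0.0437 mA, and β·I_B = 2.18 mA > I_C, confirming saturation.

saturation; I_C ≈ 0.92 mA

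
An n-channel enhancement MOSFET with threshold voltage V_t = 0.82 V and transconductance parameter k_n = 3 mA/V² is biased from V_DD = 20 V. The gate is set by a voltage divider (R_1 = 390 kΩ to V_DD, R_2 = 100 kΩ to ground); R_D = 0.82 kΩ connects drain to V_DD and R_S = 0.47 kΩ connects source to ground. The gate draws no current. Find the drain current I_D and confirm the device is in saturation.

V_G = V_DD·R_2/(R_1+R_2) = 20×100/490 = 4.08 V.
Assume saturation: I_D = (k_n/2)(V_GS − V_t)² with V_GS = V_G − I_D·R_S = 4.08 − 0.47·I_D.
Substituting gives 0.331·I_D² − 5.6·I_D + 16 = 0, with roots I_D = 3.63 or 13.3 mA.
The root I_D = 13.3 mA gives V_GS = -2.15 V ≤ V_t, so take I_D = 3.63 mA.
Then V_GS = 2.38 V and V_DS = V_DD − I_D(R_D+R_S) = 20 − 3.63×1.29 = 15.3 V.
Saturation requires V_DS ≥ V_GS − V_t = 1.56 V; 15.3 ≥ 1.56 ✓.

I_D ≈ 3.6 mA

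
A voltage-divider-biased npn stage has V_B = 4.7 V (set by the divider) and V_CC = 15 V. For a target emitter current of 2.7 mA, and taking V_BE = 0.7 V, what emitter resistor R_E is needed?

R_E ≈ 1.5 kΩ

V_E = V_B − V_BE = 4.7 − 0.7 = 4 V.
R_E = V_E / I_E = 4 / 2.7 = 1.48 kΩ.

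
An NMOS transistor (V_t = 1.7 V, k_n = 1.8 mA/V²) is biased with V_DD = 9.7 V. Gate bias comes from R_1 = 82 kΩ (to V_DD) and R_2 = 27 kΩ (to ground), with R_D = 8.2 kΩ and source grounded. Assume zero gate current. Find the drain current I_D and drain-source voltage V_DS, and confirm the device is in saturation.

I_D ≈ 0.44 mA, V_DS ≈ 6.1 V

V_G = V_DD·R_2/(R_1+R_2) = 9.7×27/109 = 2.4 V. With the source grounded, V_GS = V_G = 2.4 V.
Assume saturation: I_D = (k_n/2)(V_GS − V_t)² = (1.8/2)×(2.4 − 1.7)² = 0.9×0.703² = 0.444 mA.
V_DS = V_DD − I_D·R_D = 9.7 − 0.444×8.2 = 6.06 V.
Saturation requires V_DS ≥ V_GS − V_t = 0.703 V; 6.06 ≥ 0.703 ✓.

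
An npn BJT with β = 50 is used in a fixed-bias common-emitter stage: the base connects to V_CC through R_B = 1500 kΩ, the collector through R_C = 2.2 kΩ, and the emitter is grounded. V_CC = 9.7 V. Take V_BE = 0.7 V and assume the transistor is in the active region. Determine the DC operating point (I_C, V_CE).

I_C ≈ 0.3 mA, V_CE ≈ 9 V

Base loop: V_CC = I_B·R_B + V_BE, so I_B = (9.7 − 0.7)/1500 kΩ = 0.006 mA.
In the active region I_C = β·I_B = 50 × 0.006 = 0.3 mA.
Collector loop: V_CE = V_CC − I_C·R_C = 9.7 − 0.3×2.2 = 9.04 V.
Since V_CE = 9.04 V > V_CE(sat) ≈ 0.2 V, the transistor is in the active region as assumed.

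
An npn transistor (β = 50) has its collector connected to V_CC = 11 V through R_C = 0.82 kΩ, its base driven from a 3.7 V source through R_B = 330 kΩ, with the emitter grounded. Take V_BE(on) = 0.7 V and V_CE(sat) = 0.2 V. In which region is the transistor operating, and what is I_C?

active; I_C ≈ 0.45 mA

Assume active. Base-emitter loop: I_B = (V_BB − V_BE)/R_B = (3.7 − 0.7)/330 = 0.00909 mA.
I_C = β·I_B = 50×0.00909 = 0.455 mA.
V_CE = V_CC − I_C·R_C = 11 − 0.455×0.82 = 10.6 V > V_CE(sat), so the active-region assumption holds.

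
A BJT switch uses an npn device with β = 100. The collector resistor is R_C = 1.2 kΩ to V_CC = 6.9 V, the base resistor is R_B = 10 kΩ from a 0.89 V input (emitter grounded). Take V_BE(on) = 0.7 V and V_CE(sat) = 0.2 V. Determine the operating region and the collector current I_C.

active; I_C ≈ 1.9 mA

Assume active. Base-emitter loop: I_B = (V_BB − V_BE)/R_B = (0.89 − 0.7)/10 = 0.019 mA.
I_C = β·I_B = 100×0.019 = 1.9 mA.
V_CE = V_CC − I_C·R_C = 6.9 − 1.9×1.2 = 4.62 V > V_CE(sat), so the active-region assumption holds.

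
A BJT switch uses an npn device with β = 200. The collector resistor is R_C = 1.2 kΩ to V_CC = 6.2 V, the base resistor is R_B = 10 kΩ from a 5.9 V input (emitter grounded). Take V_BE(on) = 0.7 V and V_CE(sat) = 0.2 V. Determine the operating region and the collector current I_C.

saturation; I_C ≈ 5 mA

Assume active: I_B = (5.9 − 0.7)/10 = 0.52 mA, giving I_C = β·I_B = 104 mA.
But then V_CE = 6.2 − 104×1.2 = -119 V < V_CE(sat) = 0.2 V — impossible in the active region.
So the transistor is saturated. With V_CE = 0.2 V, I_C = (V_CC − 0.2)/R_C = 6/1.2 = 5 mA.
Check: β·I_B = 104 mA > I_C = 5 mA, confirming saturation.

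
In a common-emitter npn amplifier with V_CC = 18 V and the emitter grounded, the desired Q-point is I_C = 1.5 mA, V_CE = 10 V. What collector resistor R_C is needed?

Collector loop: V_CC = I_C·R_C + V_CE.
R_C = (V_CC − V_CE)/I_C = (18 − 10)/1.5 = 5.33 kΩ.

R_C ≈ 5.3 kΩ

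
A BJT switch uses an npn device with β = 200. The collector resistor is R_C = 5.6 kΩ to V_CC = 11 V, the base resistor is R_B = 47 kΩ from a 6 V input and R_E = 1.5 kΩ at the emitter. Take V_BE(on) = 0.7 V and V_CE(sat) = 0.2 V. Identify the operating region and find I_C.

saturation; I_C ≈ 1.5 mA

Assume active: I_B = (6 − 0.7)/(47 + 201×1.5) = 0.0152 mA, I_C = β·I_B = 3.04 mA.
Then V_CE = 11 − 3.04×5.6 − 3.06×1.5 = -10.6 V < 0.2 V — the active assumption fails.
Re-solve with V_CE = 0.2 V. KCL at the emitter: V_E/R_E = (V_BB−0.7−V_E)/R_B + (V_CC−0.2−V_E)/R_C, giving V_E = 2.36 V.
I_C = (V_CC − 0.2 − V_E)/R_C = (10.8 − 2.36)/5.6 = 1.51 mA.
Check: I_B = (5.3 − 2.36)/47 = 0.0626 mA, and β·I_B = 12.5 mA > I_C, confirming saturation.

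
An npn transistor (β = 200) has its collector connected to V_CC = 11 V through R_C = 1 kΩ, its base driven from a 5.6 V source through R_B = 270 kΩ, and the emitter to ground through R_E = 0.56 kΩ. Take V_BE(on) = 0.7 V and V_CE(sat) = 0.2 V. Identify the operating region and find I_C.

active; I_C ≈ 2.6 mA

Assume active. Base-emitter loop: I_B = (V_BB − V_BE)/(R_B + (β+1)R_E) = (5.6 − 0.7)/(270 + 201×0.56) = 0.0128 mA.
I_C = β·I_B = 200×0.0128 = 2.56 mA.
V_CE = V_CC − I_C·R_C − I_E·R_E = 11 − 2.56×1 − 2.57×0.56 = 7 V > V_CE(sat), so the active-region assumption holds.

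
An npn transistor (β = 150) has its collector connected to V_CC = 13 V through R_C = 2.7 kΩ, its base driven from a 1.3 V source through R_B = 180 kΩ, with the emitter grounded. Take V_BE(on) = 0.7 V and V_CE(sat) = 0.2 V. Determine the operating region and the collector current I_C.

Assume active. Base-emitter loop: I_B = (V_BB − V_BE)/R_B = (1.3 − 0.7)/180 = 0.00333 mA.
I_C = β·I_B = 150×0.00333 = 0.5 mA.
V_CE = V_CC − I_C·R_C = 13 − 0.5×2.7 = 11.7 V > V_CE(sat), so the active-region assumption holds.

active; I_C ≈ 0.5 mA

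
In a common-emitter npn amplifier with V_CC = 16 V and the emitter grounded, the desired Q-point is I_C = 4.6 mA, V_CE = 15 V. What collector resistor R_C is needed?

Collector loop: V_CC = I_C·R_C + V_CE.
R_C = (V_CC − V_CE)/I_C = (16 − 15)/4.6 = 0.217 kΩ.

R_C ≈ 0.22 kΩ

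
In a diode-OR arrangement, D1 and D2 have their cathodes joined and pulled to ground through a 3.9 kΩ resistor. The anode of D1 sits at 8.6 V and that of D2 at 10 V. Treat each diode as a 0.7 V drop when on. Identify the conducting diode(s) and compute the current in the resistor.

Assume both conduct. Then node N would need to be at both 8.6−0.7 = 7.9 V and 10−0.7 = 9.3 V, which is impossible.
Assume only D2 conducts: V_N = 10 − 0.7 = 9.3 V, so I_R = 9.3/3.9 = 2.38 mA.
Check D1: its anode-to-cathode voltage is 8.6 − 9.3 = -0.7 V < 0.7 V, so it is off. The assumption is consistent.

Only D2 conducts; I_R ≈ 2.4 mA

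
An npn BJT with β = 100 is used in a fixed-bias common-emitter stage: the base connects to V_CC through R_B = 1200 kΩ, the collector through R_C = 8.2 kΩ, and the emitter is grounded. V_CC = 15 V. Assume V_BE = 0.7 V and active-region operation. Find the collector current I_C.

Base loop: V_CC = I_B·R_B + V_BE, so I_B = (15 − 0.7)/1200 kΩ = 0.0119 mA.
In the active region I_C = β·I_B = 100 × 0.0119 = 1.19 mA.
Collector loop: V_CE = V_CC − I_C·R_C = 15 − 1.19×8.2 = 5.23 V.
Since V_CE = 5.23 V > V_CE(sat) ≈ 0.2 V, the transistor is in the active region as assumed.

I_C ≈ 1.2 mA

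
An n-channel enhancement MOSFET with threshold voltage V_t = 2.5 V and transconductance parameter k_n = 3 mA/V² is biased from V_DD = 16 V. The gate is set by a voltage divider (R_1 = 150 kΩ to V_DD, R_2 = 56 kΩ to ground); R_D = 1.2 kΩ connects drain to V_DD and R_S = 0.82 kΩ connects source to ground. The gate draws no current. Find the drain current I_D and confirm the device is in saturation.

I_D ≈ 1.2 mA

V_G = V_DD·R_2/(R_1+R_2) = 16×56/206 = 4.35 V.
Assume saturation: I_D = (k_n/2)(V_GS − V_t)² with V_GS = V_G − I_D·R_S = 4.35 − 0.82·I_D.
Substituting gives 1.01·I_D² − 5.55·I_D + 5.13 = 0, with roots I_D = 1.18 or 4.33 mA.
The root I_D = 4.33 mA gives V_GS = 0.802 V ≤ V_t, so take I_D = 1.18 mA.
Then V_GS = 3.39 V and V_DS = V_DD − I_D(R_D+R_S) = 16 − 1.18×2.02 = 13.6 V.
Saturation requires V_DS ≥ V_GS − V_t = 0.885 V; 13.6 ≥ 0.885 ✓.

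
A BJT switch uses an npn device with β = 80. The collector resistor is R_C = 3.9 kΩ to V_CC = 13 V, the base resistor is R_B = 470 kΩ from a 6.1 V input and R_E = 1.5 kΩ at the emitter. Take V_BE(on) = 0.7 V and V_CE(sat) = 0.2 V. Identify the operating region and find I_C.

Assume active. Base-emitter loop: I_B = (V_BB − V_BE)/(R_B + (β+1)R_E) = (6.1 − 0.7)/(470 + 81×1.5) = 0.00913 mA.
I_C = β·I_B = 80×0.00913 = 0.73 mA.
V_CE = V_CC − I_C·R_C − I_E·R_E = 13 − 0.73×3.9 − 0.739×1.5 = 9.04 V > V_CE(sat), so the active-region assumption holds.

active; I_C ≈ 0.73 mA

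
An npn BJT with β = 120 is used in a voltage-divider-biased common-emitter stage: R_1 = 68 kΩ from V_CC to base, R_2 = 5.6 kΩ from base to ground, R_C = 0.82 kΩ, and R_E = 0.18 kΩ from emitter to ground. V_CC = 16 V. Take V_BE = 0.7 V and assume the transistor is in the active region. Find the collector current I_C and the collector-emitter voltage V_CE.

I_C ≈ 2.3 mA, V_CE ≈ 14 V

Thevenize the base divider: V_Th = V_CC·R_2/(R_1+R_2) = 16×5.6/73.6 = 1.22 V, R_Th = R_1‖R_2 = 5.17 kΩ.
Base-emitter loop: V_Th = I_B·R_Th + V_BE + (β+1)I_B·R_E, so I_B = (1.22 − 0.7) / (5.17 + 121×0.18) = 0.0192 mA.
I_C = β·I_B = 120×0.0192 = 2.3 mA, and I_E = (β+1)I_B = 2.32 mA.
V_CE = V_CC − I_C·R_C − I_E·R_E = 16 − 2.3×0.82 − 2.32×0.18 = 13.7 V.
V_CE = 13.7 V > 0.2 V confirms active-region operation.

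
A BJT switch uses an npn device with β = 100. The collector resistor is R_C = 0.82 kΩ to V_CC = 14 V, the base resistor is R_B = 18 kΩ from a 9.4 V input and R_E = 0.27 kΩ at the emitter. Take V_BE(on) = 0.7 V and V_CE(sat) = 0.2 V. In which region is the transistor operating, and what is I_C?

saturation; I_C ≈ 13 mA

Assume active: I_B = (9.4 − 0.7)/(18 + 101×0.27) = 0.192 mA, I_C = β·I_B = 19.2 mA.
Then V_CE = 14 − 19.2×0.82 − 19.4×0.27 = -7 V < 0.2 V — the active assumption fails.
Re-solve with V_CE = 0.2 V. KCL at the emitter: V_E/R_E = (V_BB−0.7−V_E)/R_B + (V_CC−0.2−V_E)/R_C, giving V_E = 3.48 V.
I_C = (V_CC − 0.2 − V_E)/R_C = (13.8 − 3.48)/0.82 = 12.6 mA.
Check: I_B = (8.7 − 3.48)/18 = 0.29 mA, and β·I_B = 29 mA > I_C, confirming saturation.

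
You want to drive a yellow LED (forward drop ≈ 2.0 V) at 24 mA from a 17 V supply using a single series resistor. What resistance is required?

The resistor drops V_S − V_D = 17 − 2.0 = 15 V at 24 mA.
R = 15 V / 24 mA = 0.625 kΩ.

R ≈ 0.62 kΩ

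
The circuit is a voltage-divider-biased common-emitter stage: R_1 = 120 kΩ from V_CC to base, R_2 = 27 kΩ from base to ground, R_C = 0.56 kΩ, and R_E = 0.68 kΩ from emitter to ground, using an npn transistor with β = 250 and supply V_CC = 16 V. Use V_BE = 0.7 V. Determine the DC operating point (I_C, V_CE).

I_C ≈ 2.9 mA, V_CE ≈ 12 V

Thevenize the base divider: V_Th = V_CC·R_2/(R_1+R_2) = 16×27/147 = 2.94 V, R_Th = R_1‖R_2 = 22 kΩ.
Base-emitter loop: V_Th = I_B·R_Th + V_BE + (β+1)I_B·R_E, so I_B = (2.94 − 0.7) / (22 + 251×0.68) = 0.0116 mA.
I_C = β·I_B = 250×0.0116 = 2.9 mA, and I_E = (β+1)I_B = 2.92 mA.
V_CE = V_CC − I_C·R_C − I_E·R_E = 16 − 2.9×0.56 − 2.92×0.68 = 12.4 V.
V_CE = 12.4 V > 0.2 V confirms active-region operation.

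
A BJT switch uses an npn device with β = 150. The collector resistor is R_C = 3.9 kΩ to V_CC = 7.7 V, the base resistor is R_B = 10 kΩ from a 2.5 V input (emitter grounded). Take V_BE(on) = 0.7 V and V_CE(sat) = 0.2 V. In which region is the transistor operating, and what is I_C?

saturation; I_C ≈ 1.9 mA

Assume active: I_B = (2.5 − 0.7)/10 = 0.18 mA, giving I_C = β·I_B = 27 mA.
But then V_CE = 7.7 − 27×3.9 = -97.6 V < V_CE(sat) = 0.2 V — impossible in the active region.
So the transistor is saturated. With V_CE = 0.2 V, I_C = (V_CC − 0.2)/R_C = 7.5/3.9 = 1.92 mA.
Check: β·I_B = 27 mA > I_C = 1.92 mA, confirming saturation.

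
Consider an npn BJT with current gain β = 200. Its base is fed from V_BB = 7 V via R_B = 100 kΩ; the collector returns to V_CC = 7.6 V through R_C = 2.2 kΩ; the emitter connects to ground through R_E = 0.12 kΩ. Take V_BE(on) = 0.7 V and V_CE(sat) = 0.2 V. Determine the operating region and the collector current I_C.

Assume active: I_B = (7 − 0.7)/(100 + 201×0.12) = 0.0508 mA, I_C = β·I_B = 10.2 mA.
Then V_CE = 7.6 − 10.2×2.2 − 10.2×0.12 = -16 V < 0.2 V — the active assumption fails.
Re-solve with V_CE = 0.2 V. KCL at the emitter: V_E/R_E = (V_BB−0.7−V_E)/R_B + (V_CC−0.2−V_E)/R_C, giving V_E = 0.389 V.
I_C = (V_CC − 0.2 − V_E)/R_C = (7.4 − 0.389)/2.2 = 3.19 mA.
Check: I_B = (6.3 − 0.389)/100 = 0.0591 mA, and β·I_B = 11.8 mA > I_C, confirming saturation.

saturation; I_C ≈ 3.2 mA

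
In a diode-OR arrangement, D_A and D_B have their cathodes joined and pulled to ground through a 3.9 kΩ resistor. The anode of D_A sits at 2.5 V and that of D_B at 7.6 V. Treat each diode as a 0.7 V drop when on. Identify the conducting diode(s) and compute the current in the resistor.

Assume both conduct. Then node N would need to be at both 2.5−0.7 = 1.8 V and 7.6−0.7 = 6.9 V, which is impossible.
Assume only D_B conducts: V_N = 7.6 − 0.7 = 6.9 V, so I_R = 6.9/3.9 = 1.77 mA.
Check D_A: its anode-to-cathode voltage is 2.5 − 6.9 = -4.4 V < 0.7 V, so it is off. The assumption is consistent.

Only D_B conducts; I_R ≈ 1.8 mA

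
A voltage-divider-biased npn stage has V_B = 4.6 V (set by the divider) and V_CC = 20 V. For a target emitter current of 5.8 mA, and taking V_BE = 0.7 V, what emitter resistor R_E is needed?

V_E = V_B − V_BE = 4.6 − 0.7 = 3.9 V.
R_E = V_E / I_E = 3.9 / 5.8 = 0.672 kΩ.

R_E ≈ 0.67 kΩ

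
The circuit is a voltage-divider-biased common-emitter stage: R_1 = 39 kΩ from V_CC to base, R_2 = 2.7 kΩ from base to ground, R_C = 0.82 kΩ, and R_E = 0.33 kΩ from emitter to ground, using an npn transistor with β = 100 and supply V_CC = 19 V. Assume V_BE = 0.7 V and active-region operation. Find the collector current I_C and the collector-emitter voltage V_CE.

I_C ≈ 1.5 mA, V_CE ≈ 17 V

Thevenize the base divider: V_Th = V_CC·R_2/(R_1+R_2) = 19×2.7/41.7 = 1.23 V, R_Th = R_1‖R_2 = 2.53 kΩ.
Base-emitter loop: V_Th = I_B·R_Th + V_BE + (β+1)I_B·R_E, so I_B = (1.23 − 0.7) / (2.53 + 101×0.33) = 0.0148 mA.
I_C = β·I_B = 100×0.0148 = 1.48 mA, and I_E = (β+1)I_B = 1.49 mA.
V_CE = V_CC − I_C·R_C − I_E·R_E = 19 − 1.48×0.82 − 1.49×0.33 = 17.3 V.
V_CE = 17.3 V > 0.2 V confirms active-region operation.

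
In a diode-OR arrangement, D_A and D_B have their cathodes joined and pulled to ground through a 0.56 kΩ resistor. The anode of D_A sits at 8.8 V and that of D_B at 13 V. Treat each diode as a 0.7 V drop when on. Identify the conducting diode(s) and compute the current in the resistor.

Only D_B conducts; I_R ≈ 22 mA

Assume both conduct. Then node N would need to be at both 8.8−0.7 = 8.1 V and 13−0.7 = 12.3 V, which is impossible.
Assume only D_B conducts: V_N = 13 − 0.7 = 12.3 V, so I_R = 12.3/0.56 = 22 mA.
Check D_A: its anode-to-cathode voltage is 8.8 − 12.3 = -3.5 V < 0.7 V, so it is off. The assumption is consistent.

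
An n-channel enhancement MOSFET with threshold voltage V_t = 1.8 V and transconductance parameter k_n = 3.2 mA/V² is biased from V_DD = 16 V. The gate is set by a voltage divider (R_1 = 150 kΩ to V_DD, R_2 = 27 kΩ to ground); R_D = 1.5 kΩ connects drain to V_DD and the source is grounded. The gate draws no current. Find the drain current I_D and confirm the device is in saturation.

V_G = V_DD·R_2/(R_1+R_2) = 16×27/177 = 2.44 V. With the source grounded, V_GS = V_G = 2.44 V.
Assume saturation: I_D = (k_n/2)(V_GS − V_t)² = (3.2/2)×(2.44 − 1.8)² = 1.6×0.641² = 0.657 mA.
V_DS = V_DD − I_D·R_D = 16 − 0.657×1.5 = 15 V.
Saturation requires V_DS ≥ V_GS − V_t = 0.641 V; 15 ≥ 0.641 ✓.

I_D ≈ 0.66 mA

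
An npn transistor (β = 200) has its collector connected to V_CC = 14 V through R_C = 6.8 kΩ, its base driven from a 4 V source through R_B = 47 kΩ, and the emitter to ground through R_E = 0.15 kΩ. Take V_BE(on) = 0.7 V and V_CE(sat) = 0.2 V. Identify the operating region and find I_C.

saturation; I_C ≈ 2 mA

Assume active: I_B = (4 − 0.7)/(47 + 201×0.15) = 0.0428 mA, I_C = β·I_B = 8.55 mA.
Then V_CE = 14 − 8.55×6.8 − 8.6×0.15 = -45.5 V < 0.2 V — the active assumption fails.
Re-solve with V_CE = 0.2 V. KCL at the emitter: V_E/R_E = (V_BB−0.7−V_E)/R_B + (V_CC−0.2−V_E)/R_C, giving V_E = 0.307 V.
I_C = (V_CC − 0.2 − V_E)/R_C = (13.8 − 0.307)/6.8 = 1.98 mA.
Check: I_B = (3.3 − 0.307)/47 = 0.0637 mA, and β·I_B = 12.7 mA > I_C, confirming saturation.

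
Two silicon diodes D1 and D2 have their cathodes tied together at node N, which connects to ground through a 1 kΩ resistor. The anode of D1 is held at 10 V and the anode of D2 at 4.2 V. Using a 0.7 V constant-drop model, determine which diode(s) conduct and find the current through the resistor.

Assume both conduct. Then node N would need to be at both 10−0.7 = 9.3 V and 4.2−0.7 = 3.5 V, which is impossible.
Assume only D1 conducts: V_N = 10 − 0.7 = 9.3 V, so I_R = 9.3/1 = 9.3 mA.
Check D2: its anode-to-cathode voltage is 4.2 − 9.3 = -5.1 V < 0.7 V, so it is off. The assumption is consistent.

Only D1 conducts; I_R ≈ 9.3 mA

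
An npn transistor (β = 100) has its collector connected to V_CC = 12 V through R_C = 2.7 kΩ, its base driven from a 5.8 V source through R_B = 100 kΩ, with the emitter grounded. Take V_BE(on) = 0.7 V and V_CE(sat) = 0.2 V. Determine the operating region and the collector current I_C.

saturation; I_C ≈ 4.4 mA

Assume active: I_B = (5.8 − 0.7)/100 = 0.051 mA, giving I_C = β·I_B = 5.1 mA.
But then V_CE = 12 − 5.1×2.7 = -1.77 V < V_CE(sat) = 0.2 V — impossible in the active region.
So the transistor is saturated. With V_CE = 0.2 V, I_C = (V_CC − 0.2)/R_C = 11.8/2.7 = 4.37 mA.
Check: β·I_B = 5.1 mA > I_C = 4.37 mA, confirming saturation.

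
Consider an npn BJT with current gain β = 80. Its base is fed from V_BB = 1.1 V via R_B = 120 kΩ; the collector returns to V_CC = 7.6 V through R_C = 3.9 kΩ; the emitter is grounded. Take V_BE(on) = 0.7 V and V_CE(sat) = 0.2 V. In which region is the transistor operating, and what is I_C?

Assume active. Base-emitter loop: I_B = (V_BB − V_BE)/R_B = (1.1 − 0.7)/120 = 0.00333 mA.
I_C = β·I_B = 80×0.00333 = 0.267 mA.
V_CE = V_CC − I_C·R_C = 7.6 − 0.267×3.9 = 6.56 V > V_CE(sat), so the active-region assumption holds.

active; I_C ≈ 0.27 mA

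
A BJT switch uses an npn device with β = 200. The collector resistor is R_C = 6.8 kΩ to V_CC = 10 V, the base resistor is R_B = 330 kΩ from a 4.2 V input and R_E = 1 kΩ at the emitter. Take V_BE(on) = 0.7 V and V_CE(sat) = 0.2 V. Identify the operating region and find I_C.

saturation; I_C ≈ 1.3 mA

Assume active: I_B = (4.2 − 0.7)/(330 + 201×1) = 0.00659 mA, I_C = β·I_B = 1.32 mA.
Then V_CE = 10 − 1.32×6.8 − 1.32×1 = -0.289 V < 0.2 V — the active assumption fails.
Re-solve with V_CE = 0.2 V. KCL at the emitter: V_E/R_E = (V_BB−0.7−V_E)/R_B + (V_CC−0.2−V_E)/R_C, giving V_E = 1.26 V.
I_C = (V_CC − 0.2 − V_E)/R_C = (9.8 − 1.26)/6.8 = 1.26 mA.
Check: I_B = (3.5 − 1.26)/330 = 0.00678 mA, and β·I_B = 1.36 mA > I_C, confirming saturation.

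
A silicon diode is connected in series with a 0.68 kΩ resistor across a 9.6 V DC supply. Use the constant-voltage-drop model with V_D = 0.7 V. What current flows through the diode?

KVL around the loop: 9.6 = V_D + I·R = 0.7 + I × 0.68 kΩ.
So I = (9.6 − 0.7) / 0.68 kΩ = 8.9 / 0.68 = 13.1 mA.

I ≈ 13 mA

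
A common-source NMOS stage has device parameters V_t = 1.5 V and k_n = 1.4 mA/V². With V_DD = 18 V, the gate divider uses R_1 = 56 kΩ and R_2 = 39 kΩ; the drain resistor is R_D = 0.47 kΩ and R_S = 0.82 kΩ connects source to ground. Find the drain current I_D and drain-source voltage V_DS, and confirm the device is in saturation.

V_G = V_DD·R_2/(R_1+R_2) = 18×39/95 = 7.39 V.
Assume saturation: I_D = (k_n/2)(V_GS − V_t)² with V_GS = V_G − I_D·R_S = 7.39 − 0.82·I_D.
Substituting gives 0.471·I_D² − 7.76·I_D + 24.3 = 0, with roots I_D = 4.2 or 12.3 mA.
The root I_D = 12.3 mA gives V_GS = -2.69 V ≤ V_t, so take I_D = 4.2 mA.
Then V_GS = 3.95 V and V_DS = V_DD − I_D(R_D+R_S) = 18 − 4.2×1.29 = 12.6 V.
Saturation requires V_DS ≥ V_GS − V_t = 2.45 V; 12.6 ≥ 2.45 ✓.

I_D ≈ 4.2 mA, V_DS ≈ 13 V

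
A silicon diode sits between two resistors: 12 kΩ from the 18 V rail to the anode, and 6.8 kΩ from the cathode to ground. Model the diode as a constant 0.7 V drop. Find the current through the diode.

I ≈ 0.92 mA

The two resistors are in series with the diode, so KVL gives 18 = I·12 + 0.7 + I·6.8.
I = (18 − 0.7) / (12 + 6.8) kΩ = 17.3 / 18.8 = 0.92 mA.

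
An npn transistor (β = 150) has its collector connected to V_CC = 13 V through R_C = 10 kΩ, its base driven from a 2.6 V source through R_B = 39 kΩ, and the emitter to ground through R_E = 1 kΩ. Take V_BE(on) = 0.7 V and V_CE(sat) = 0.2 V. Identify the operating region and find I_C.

Assume active: I_B = (2.6 − 0.7)/(39 + 151×1) = 0.01 mA, I_C = β·I_B = 1.5 mA.
Then V_CE = 13 − 1.5×10 − 1.51×1 = -3.51 V < 0.2 V — the active assumption fails.
Re-solve with V_CE = 0.2 V. KCL at the emitter: V_E/R_E = (V_BB−0.7−V_E)/R_B + (V_CC−0.2−V_E)/R_C, giving V_E = 1.18 V.
I_C = (V_CC − 0.2 − V_E)/R_C = (12.8 − 1.18)/10 = 1.16 mA.
Check: I_B = (1.9 − 1.18)/39 = 0.0185 mA, and β·I_B = 2.77 mA > I_C, confirming saturation.

saturation; I_C ≈ 1.2 mA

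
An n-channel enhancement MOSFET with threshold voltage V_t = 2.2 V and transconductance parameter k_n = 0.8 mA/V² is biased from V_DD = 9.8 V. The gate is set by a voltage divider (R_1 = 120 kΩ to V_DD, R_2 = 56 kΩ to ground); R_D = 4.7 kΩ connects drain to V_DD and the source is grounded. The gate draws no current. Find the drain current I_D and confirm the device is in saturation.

V_G = V_DD·R_2/(R_1+R_2) = 9.8×56/176 = 3.12 V. With the source grounded, V_GS = V_G = 3.12 V.
Assume saturation: I_D = (k_n/2)(V_GS − V_t)² = (0.8/2)×(3.12 − 2.2)² = 0.4×0.918² = 0.337 mA.
V_DS = V_DD − I_D·R_D = 9.8 − 0.337×4.7 = 8.22 V.
Saturation requires V_DS ≥ V_GS − V_t = 0.918 V; 8.22 ≥ 0.918 ✓.

I_D ≈ 0.34 mA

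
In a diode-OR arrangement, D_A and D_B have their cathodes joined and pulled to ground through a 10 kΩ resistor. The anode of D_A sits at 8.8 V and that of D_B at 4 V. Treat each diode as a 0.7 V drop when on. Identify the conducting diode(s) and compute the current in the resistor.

Assume both conduct. Then node N would need to be at both 8.8−0.7 = 8.1 V and 4−0.7 = 3.3 V, which is impossible.
Assume only D_A conducts: V_N = 8.8 − 0.7 = 8.1 V, so I_R = 8.1/10 = 0.81 mA.
Check D_B: its anode-to-cathode voltage is 4 − 8.1 = -4.1 V < 0.7 V, so it is off. The assumption is consistent.

Only D_A conducts; I_R ≈ 0.81 mA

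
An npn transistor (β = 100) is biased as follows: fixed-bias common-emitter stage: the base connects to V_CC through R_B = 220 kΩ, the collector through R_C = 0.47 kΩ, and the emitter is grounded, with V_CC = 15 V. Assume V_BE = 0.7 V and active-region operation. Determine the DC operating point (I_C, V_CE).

Base loop: V_CC = I_B·R_B + V_BE, so I_B = (15 − 0.7)/220 kΩ = 0.065 mA.
In the active region I_C = β·I_B = 100 × 0.065 = 6.5 mA.
Collector loop: V_CE = V_CC − I_C·R_C = 15 − 6.5×0.47 = 11.9 V.
Since V_CE = 11.9 V > V_CE(sat) ≈ 0.2 V, the transistor is in the active region as assumed.

I_C ≈ 6.5 mA, V_CE ≈ 12 V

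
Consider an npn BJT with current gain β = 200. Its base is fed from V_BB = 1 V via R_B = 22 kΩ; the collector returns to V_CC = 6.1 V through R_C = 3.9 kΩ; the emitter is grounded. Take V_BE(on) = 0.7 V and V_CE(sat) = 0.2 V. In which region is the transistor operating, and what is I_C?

Assume active: I_B = (1 − 0.7)/22 = 0.0136 mA, giving I_C = β·I_B = 2.73 mA.
But then V_CE = 6.1 − 2.73×3.9 = -4.54 V < V_CE(sat) = 0.2 V — impossible in the active region.
So the transistor is saturated. With V_CE = 0.2 V, I_C = (V_CC − 0.2)/R_C = 5.9/3.9 = 1.51 mA.
Check: β·I_B = 2.73 mA > I_C = 1.51 mA, confirming saturation.

saturation; I_C ≈ 1.5 mA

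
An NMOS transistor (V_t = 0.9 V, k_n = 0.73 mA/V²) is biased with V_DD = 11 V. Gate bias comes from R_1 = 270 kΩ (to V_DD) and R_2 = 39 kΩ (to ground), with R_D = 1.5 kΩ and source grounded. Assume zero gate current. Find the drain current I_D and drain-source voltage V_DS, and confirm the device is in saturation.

V_G = V_DD·R_2/(R_1+R_2) = 11×39/309 = 1.39 V. With the source grounded, V_GS = V_G = 1.39 V.
Assume saturation: I_D = (k_n/2)(V_GS − V_t)² = (0.73/2)×(1.39 − 0.9)² = 0.365×0.488² = 0.087 mA.
V_DS = V_DD − I_D·R_D = 11 − 0.087×1.5 = 10.9 V.
Saturation requires V_DS ≥ V_GS − V_t = 0.488 V; 10.9 ≥ 0.488 ✓.

I_D ≈ 0.087 mA, V_DS ≈ 11 V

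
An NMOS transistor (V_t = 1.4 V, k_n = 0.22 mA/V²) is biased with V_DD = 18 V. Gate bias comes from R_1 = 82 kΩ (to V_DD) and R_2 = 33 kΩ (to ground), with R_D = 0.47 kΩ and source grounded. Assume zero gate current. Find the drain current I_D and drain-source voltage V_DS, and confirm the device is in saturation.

I_D ≈ 1.6 mA, V_DS ≈ 17 V

V_G = V_DD·R_2/(R_1+R_2) = 18×33/115 = 5.17 V. With the source grounded, V_GS = V_G = 5.17 V.
Assume saturation: I_D = (k_n/2)(V_GS − V_t)² = (0.22/2)×(5.17 − 1.4)² = 0.11×3.77² = 1.56 mA.
V_DS = V_DD − I_D·R_D = 18 − 1.56×0.47 = 17.3 V.
Saturation requires V_DS ≥ V_GS − V_t = 3.77 V; 17.3 ≥ 3.77 ✓.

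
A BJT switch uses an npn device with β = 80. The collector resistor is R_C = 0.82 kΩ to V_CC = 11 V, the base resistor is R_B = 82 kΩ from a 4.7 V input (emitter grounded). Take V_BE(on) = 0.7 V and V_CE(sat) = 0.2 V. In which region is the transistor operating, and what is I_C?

Assume active. Base-emitter loop: I_B = (V_BB − V_BE)/R_B = (4.7 − 0.7)/82 = 0.0488 mA.
I_C = β·I_B = 80×0.0488 = 3.9 mA.
V_CE = V_CC − I_C·R_C = 11 − 3.9×0.82 = 7.8 V > V_CE(sat), so the active-region assumption holds.

active; I_C ≈ 3.9 mA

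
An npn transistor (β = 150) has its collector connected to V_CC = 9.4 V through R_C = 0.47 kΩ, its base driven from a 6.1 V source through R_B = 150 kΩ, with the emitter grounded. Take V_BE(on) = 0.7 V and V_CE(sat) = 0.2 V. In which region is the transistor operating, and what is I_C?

active; I_C ≈ 5.4 mA

Assume active. Base-emitter loop: I_B = (V_BB − V_BE)/R_B = (6.1 − 0.7)/150 = 0.036 mA.
I_C = β·I_B = 150×0.036 = 5.4 mA.
V_CE = V_CC − I_C·R_C = 9.4 − 5.4×0.47 = 6.86 V > V_CE(sat), so the active-region assumption holds.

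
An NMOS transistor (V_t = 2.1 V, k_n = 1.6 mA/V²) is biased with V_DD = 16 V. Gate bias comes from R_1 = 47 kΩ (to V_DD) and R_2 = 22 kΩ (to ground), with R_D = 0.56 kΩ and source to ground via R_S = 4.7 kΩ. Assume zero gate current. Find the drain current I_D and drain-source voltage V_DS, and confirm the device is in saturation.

I_D ≈ 0.47 mA, V_DS ≈ 14 V

V_G = V_DD·R_2/(R_1+R_2) = 16×22/69 = 5.1 V.
Assume saturation: I_D = (k_n/2)(V_GS − V_t)² with V_GS = V_G − I_D·R_S = 5.1 − 4.7·I_D.
Substituting gives 17.7·I_D² − 23.6·I_D + 7.21 = 0, with roots I_D = 0.475 or 0.859 mA.
The root I_D = 0.859 mA gives V_GS = 1.06 V ≤ V_t, so take I_D = 0.475 mA.
Then V_GS = 2.87 V and V_DS = V_DD − I_D(R_D+R_S) = 16 − 0.475×5.26 = 13.5 V.
Saturation requires V_DS ≥ V_GS − V_t = 0.77 V; 13.5 ≥ 0.77 ✓.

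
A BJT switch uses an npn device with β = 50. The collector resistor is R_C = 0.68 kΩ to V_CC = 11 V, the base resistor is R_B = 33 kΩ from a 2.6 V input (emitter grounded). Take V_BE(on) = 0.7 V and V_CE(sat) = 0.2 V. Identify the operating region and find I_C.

Assume active. Base-emitter loop: I_B = (V_BB − V_BE)/R_B = (2.6 − 0.7)/33 = 0.0576 mA.
I_C = β·I_B = 50×0.0576 = 2.88 mA.
V_CE = V_CC − I_C·R_C = 11 − 2.88×0.68 = 9.04 V > V_CE(sat), so the active-region assumption holds.

active; I_C ≈ 2.9 mA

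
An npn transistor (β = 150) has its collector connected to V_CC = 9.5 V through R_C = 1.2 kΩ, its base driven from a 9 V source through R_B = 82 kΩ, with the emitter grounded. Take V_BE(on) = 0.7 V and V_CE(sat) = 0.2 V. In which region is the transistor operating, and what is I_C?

saturation; I_C ≈ 7.8 mA

Assume active: I_B = (9 − 0.7)/82 = 0.101 mA, giving I_C = β·I_B = 15.2 mA.
But then V_CE = 9.5 − 15.2×1.2 = -8.72 V < V_CE(sat) = 0.2 V — impossible in the active region.
So the transistor is saturated. With V_CE = 0.2 V, I_C = (V_CC − 0.2)/R_C = 9.3/1.2 = 7.75 mA.
Check: β·I_B = 15.2 mA > I_C = 7.75 mA, confirming saturation.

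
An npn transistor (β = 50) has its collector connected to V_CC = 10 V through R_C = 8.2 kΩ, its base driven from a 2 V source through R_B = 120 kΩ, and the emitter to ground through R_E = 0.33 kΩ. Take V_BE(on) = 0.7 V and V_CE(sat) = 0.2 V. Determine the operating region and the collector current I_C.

active; I_C ≈ 0.48 mA

Assume active. Base-emitter loop: I_B = (V_BB − V_BE)/(R_B + (β+1)R_E) = (2 − 0.7)/(120 + 51×0.33) = 0.0095 mA.
I_C = β·I_B = 50×0.0095 = 0.475 mA.
V_CE = V_CC − I_C·R_C − I_E·R_E = 10 − 0.475×8.2 − 0.485×0.33 = 5.94 V > V_CE(sat), so the active-region assumption holds.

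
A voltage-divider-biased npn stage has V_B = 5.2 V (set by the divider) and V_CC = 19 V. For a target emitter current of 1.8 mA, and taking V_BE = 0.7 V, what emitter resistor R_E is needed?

R_E ≈ 2.5 kΩ

V_E = V_B − V_BE = 5.2 − 0.7 = 4.5 V.
R_E = V_E / I_E = 4.5 / 1.8 = 2.5 kΩ.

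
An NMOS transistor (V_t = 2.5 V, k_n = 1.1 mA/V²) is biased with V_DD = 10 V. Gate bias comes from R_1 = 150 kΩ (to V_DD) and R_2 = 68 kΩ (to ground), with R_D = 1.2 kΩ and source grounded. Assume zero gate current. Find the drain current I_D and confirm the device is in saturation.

V_G = V_DD·R_2/(R_1+R_2) = 10×68/218 = 3.12 V. With the source grounded, V_GS = V_G = 3.12 V.
Assume saturation: I_D = (k_n/2)(V_GS − V_t)² = (1.1/2)×(3.12 − 2.5)² = 0.55×0.619² = 0.211 mA.
V_DS = V_DD − I_D·R_D = 10 − 0.211×1.2 = 9.75 V.
Saturation requires V_DS ≥ V_GS − V_t = 0.619 V; 9.75 ≥ 0.619 ✓.

I_D ≈ 0.21 mA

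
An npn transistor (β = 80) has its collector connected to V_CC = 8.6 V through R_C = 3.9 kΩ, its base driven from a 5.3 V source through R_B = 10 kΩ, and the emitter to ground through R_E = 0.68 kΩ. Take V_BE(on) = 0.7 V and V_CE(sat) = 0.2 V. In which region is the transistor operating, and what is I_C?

saturation; I_C ≈ 1.8 mA

Assume active: I_B = (5.3 − 0.7)/(10 + 81×0.68) = 0.0707 mA, I_C = β·I_B = 5.65 mA.
Then V_CE = 8.6 − 5.65×3.9 − 5.73×0.68 = -17.3 V < 0.2 V — the active assumption fails.
Re-solve with V_CE = 0.2 V. KCL at the emitter: V_E/R_E = (V_BB−0.7−V_E)/R_B + (V_CC−0.2−V_E)/R_C, giving V_E = 1.43 V.
I_C = (V_CC − 0.2 − V_E)/R_C = (8.4 − 1.43)/3.9 = 1.79 mA.
Check: I_B = (4.6 − 1.43)/10 = 0.317 mA, and β·I_B = 25.4 mA > I_C, confirming saturation.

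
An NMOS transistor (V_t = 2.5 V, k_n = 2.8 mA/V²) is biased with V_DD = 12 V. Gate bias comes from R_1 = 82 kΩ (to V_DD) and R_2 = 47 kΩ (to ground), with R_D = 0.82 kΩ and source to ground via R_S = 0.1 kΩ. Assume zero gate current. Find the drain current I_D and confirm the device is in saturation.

V_G = V_DD·R_2/(R_1+R_2) = 12×47/129 = 4.37 V.
Assume saturation: I_D = (k_n/2)(V_GS − V_t)² with V_GS = V_G − I_D·R_S = 4.37 − 0.1·I_D.
Substituting gives 0.014·I_D² − 1.52·I_D + 4.91 = 0, with roots I_D = 3.32 or 106 mA.
The root I_D = 106 mA gives V_GS = -6.18 V ≤ V_t, so take I_D = 3.32 mA.
Then V_GS = 4.04 V and V_DS = V_DD − I_D(R_D+R_S) = 12 − 3.32×0.92 = 8.95 V.
Saturation requires V_DS ≥ V_GS − V_t = 1.54 V; 8.95 ≥ 1.54 ✓.

I_D ≈ 3.3 mA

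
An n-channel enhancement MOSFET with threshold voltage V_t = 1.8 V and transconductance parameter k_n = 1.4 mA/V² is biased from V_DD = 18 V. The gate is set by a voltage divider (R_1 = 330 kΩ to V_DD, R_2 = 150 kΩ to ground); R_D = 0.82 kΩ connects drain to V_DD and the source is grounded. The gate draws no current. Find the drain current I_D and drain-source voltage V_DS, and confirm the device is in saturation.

I_D ≈ 10 mA, V_DS ≈ 9.6 V

V_G = V_DD·R_2/(R_1+R_2) = 18×150/480 = 5.62 V. With the source grounded, V_GS = V_G = 5.62 V.
Assume saturation: I_D = (k_n/2)(V_GS − V_t)² = (1.4/2)×(5.62 − 1.8)² = 0.7×3.83² = 10.2 mA.
V_DS = V_DD − I_D·R_D = 18 − 10.2×0.82 = 9.6 V.
Saturation requires V_DS ≥ V_GS − V_t = 3.83 V; 9.6 ≥ 3.83 ✓.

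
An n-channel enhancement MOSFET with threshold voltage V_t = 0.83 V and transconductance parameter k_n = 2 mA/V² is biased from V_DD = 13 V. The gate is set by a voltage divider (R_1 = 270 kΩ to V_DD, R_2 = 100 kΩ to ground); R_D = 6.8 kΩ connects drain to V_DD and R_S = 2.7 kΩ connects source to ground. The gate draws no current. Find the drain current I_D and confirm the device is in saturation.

V_G = V_DD·R_2/(R_1+R_2) = 13×100/370 = 3.51 V.
Assume saturation: I_D = (k_n/2)(V_GS − V_t)² with V_GS = V_G − I_D·R_S = 3.51 − 2.7·I_D.
Substituting gives 7.29·I_D² − 15.5·I_D + 7.2 = 0, with roots I_D = 0.687 or 1.44 mA.
The root I_D = 1.44 mA gives V_GS = -0.369 V ≤ V_t, so take I_D = 0.687 mA.
Then V_GS = 1.66 V and V_DS = V_DD − I_D(R_D+R_S) = 13 − 0.687×9.5 = 6.47 V.
Saturation requires V_DS ≥ V_GS − V_t = 0.829 V; 6.47 ≥ 0.829 ✓.

I_D ≈ 0.69 mA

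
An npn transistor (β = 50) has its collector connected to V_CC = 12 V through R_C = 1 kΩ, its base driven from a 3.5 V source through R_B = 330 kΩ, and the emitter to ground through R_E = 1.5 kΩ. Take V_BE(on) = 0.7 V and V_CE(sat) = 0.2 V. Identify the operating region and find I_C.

active; I_C ≈ 0.34 mA

Assume active. Base-emitter loop: I_B = (V_BB − V_BE)/(R_B + (β+1)R_E) = (3.5 − 0.7)/(330 + 51×1.5) = 0.00689 mA.
I_C = β·I_B = 50×0.00689 = 0.344 mA.
V_CE = V_CC − I_C·R_C − I_E·R_E = 12 − 0.344×1 − 0.351×1.5 = 11.1 V > V_CE(sat), so the active-region assumption holds.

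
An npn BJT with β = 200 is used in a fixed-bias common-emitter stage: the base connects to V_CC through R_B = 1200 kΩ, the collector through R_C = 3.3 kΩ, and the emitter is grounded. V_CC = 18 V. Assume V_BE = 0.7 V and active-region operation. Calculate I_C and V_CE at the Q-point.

I_C ≈ 2.9 mA, V_CE ≈ 8.5 V

Base loop: V_CC = I_B·R_B + V_BE, so I_B = (18 − 0.7)/1200 kΩ = 0.0144 mA.
In the active region I_C = β·I_B = 200 × 0.0144 = 2.88 mA.
Collector loop: V_CE = V_CC − I_C·R_C = 18 − 2.88×3.3 = 8.48 V.
Since V_CE = 8.48 V > V_CE(sat) ≈ 0.2 V, the transistor is in the active region as assumed.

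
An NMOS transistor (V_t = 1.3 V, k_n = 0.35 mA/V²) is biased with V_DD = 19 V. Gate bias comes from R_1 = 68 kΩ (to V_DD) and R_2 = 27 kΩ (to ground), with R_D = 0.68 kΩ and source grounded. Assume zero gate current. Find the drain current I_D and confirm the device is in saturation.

I_D ≈ 2.9 mA

V_G = V_DD·R_2/(R_1+R_2) = 19×27/95 = 5.4 V. With the source grounded, V_GS = V_G = 5.4 V.
Assume saturation: I_D = (k_n/2)(V_GS − V_t)² = (0.35/2)×(5.4 − 1.3)² = 0.175×4.1² = 2.94 mA.
V_DS = V_DD − I_D·R_D = 19 − 2.94×0.68 = 17 V.
Saturation requires V_DS ≥ V_GS − V_t = 4.1 V; 17 ≥ 4.1 ✓.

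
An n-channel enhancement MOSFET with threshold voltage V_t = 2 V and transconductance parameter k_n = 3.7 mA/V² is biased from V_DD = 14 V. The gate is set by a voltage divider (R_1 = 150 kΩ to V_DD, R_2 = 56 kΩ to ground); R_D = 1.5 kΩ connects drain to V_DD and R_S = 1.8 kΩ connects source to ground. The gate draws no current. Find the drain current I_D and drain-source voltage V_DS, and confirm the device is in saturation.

V_G = V_DD·R_2/(R_1+R_2) = 14×56/206 = 3.81 V.
Assume saturation: I_D = (k_n/2)(V_GS − V_t)² with V_GS = V_G − I_D·R_S = 3.81 − 1.8·I_D.
Substituting gives 5.99·I_D² − 13·I_D + 6.03 = 0, with roots I_D = 0.669 or 1.5 mA.
The root I_D = 1.5 mA gives V_GS = 1.1 V ≤ V_t, so take I_D = 0.669 mA.
Then V_GS = 2.6 V and V_DS = V_DD − I_D(R_D+R_S) = 14 − 0.669×3.3 = 11.8 V.
Saturation requires V_DS ≥ V_GS − V_t = 0.601 V; 11.8 ≥ 0.601 ✓.

I_D ≈ 0.67 mA, V_DS ≈ 12 V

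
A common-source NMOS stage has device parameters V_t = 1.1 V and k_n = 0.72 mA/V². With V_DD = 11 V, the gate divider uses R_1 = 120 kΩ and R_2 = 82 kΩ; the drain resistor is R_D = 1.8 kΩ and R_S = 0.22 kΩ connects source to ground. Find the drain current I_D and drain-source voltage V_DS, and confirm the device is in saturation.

V_G = V_DD·R_2/(R_1+R_2) = 11×82/202 = 4.47 V.
Assume saturation: I_D = (k_n/2)(V_GS − V_t)² with V_GS = V_G − I_D·R_S = 4.47 − 0.22·I_D.
Substituting gives 0.0174·I_D² − 1.53·I_D + 4.08 = 0, with roots I_D = 2.75 or 85.2 mA.
The root I_D = 85.2 mA gives V_GS = -14.3 V ≤ V_t, so take I_D = 2.75 mA.
Then V_GS = 3.86 V and V_DS = V_DD − I_D(R_D+R_S) = 11 − 2.75×2.02 = 5.45 V.
Saturation requires V_DS ≥ V_GS − V_t = 2.76 V; 5.45 ≥ 2.76 ✓.

I_D ≈ 2.7 mA, V_DS ≈ 5.5 V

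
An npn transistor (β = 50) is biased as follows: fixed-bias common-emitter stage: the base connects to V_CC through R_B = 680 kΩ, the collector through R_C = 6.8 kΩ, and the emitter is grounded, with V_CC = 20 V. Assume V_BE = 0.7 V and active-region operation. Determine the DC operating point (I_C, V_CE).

I_C ≈ 1.4 mA, V_CE ≈ 10 V

Base loop: V_CC = I_B·R_B + V_BE, so I_B = (20 − 0.7)/680 kΩ = 0.0284 mA.
In the active region I_C = β·I_B = 50 × 0.0284 = 1.42 mA.
Collector loop: V_CE = V_CC − I_C·R_C = 20 − 1.42×6.8 = 10.3 V.
Since V_CE = 10.3 V > V_CE(sat) ≈ 0.2 V, the transistor is in the active region as assumed.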